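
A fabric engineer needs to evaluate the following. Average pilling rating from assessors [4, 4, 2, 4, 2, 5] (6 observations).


Formula: Mean = sum / count
Sum = 4 + 4 + 2 + 4 + 2 + 5 = 21
Mean = 21 / 6 = 3.5

3.5


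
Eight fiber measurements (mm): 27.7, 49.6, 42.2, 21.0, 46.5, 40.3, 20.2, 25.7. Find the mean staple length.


Formula: Mean = sum of lengths / count
Sum = 27.7 + 49.6 + 42.2 + 21.0 + 46.5 + 40.3 + 20.2 + 25.7
Sum = 273.2 mm
Mean = 273.2 / 8 = 34.15 mm

34.15 mm


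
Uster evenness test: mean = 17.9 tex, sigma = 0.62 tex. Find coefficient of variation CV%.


Formula: CV% = (standard deviation / mean) * 100
Step 1: Ratio = 0.62 / 17.9 = 0.034637
Step 2: CV% = 0.034637 * 100 = 3.4637% ≈ 3.5%

3.5%


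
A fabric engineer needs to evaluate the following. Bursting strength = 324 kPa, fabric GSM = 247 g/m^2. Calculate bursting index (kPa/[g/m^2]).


Formula: Bursting Index = Bursting Strength / Fabric GSM
BI = 324 kPa / 247 g/m^2
BI = 1.312 kPa/(g/m^2)

1.312 kPa/(g/m^2)


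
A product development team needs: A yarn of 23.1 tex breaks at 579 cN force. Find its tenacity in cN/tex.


Formula: Tenacity = Breaking force / Linear density
Tenacity = 579 cN / 23.1 tex
Tenacity = 25.06 cN/tex

25.06 cN/tex


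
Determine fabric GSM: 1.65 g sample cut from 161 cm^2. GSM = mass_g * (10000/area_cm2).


Formula: GSM = mass_g / area_m2
Step 1: Convert area: 161 cm^2 = 161 / 10000 = 0.0161 m^2
Step 2: GSM = 1.65 g / 0.0161 m^2 = 102.5 g/m^2

102.5 g/m^2


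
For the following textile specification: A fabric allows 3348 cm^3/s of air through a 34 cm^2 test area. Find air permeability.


Formula: Air Permeability = Airflow / Test Area
AP = 3348 cm^3/s / 34 cm^2
AP = 98.5 cm^3/s/cm^2

98.5 cm^3/s/cm^2


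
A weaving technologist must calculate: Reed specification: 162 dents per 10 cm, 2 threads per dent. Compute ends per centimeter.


Formula: EPC = (dents per 10 cm * ends per dent) / 10
Step 1: Total ends per 10 cm = 162 * 2 = 324
Step 2: EPC = 324 / 10 = 32.4 ends/cm

32.4 ends/cm


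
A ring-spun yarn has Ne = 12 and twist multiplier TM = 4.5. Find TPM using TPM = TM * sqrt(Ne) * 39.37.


Formula: TPM = TM * sqrt(Ne) * 39.37
Step 1: sqrt(Ne) = sqrt(12) = 3.4641
Step 2: TM * sqrt(Ne) = 4.5 * 3.4641 = 15.5885
Step 3: TPM = 15.5885 * 39.37 = 614 twists/m

614 twists/m


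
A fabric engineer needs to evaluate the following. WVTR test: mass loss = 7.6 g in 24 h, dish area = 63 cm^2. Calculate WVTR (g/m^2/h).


Formula: WVTR = mass_loss / (area * time)
Step 1: Convert area: 63 cm^2 = 0.0063 m^2
Step 2: WVTR = 7.6 g / (0.0063 m^2 * 24 h)
Step 3: WVTR = 7.6 / 0.1512 = 50.3 g/m^2/h

50.3 g/m^2/h


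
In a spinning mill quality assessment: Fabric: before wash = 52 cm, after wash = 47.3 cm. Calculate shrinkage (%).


Formula: Shrinkage% = ((L_before - L_after) / L_before) * 100
Step 1: Shrinkage = 52 - 47.3 = 4.7 cm
Step 2: Shrinkage% = (4.7 / 52) * 100
Step 3: Shrinkage% = 0.090385 * 100 = 9.0385% ≈ 9.0%

9.0%


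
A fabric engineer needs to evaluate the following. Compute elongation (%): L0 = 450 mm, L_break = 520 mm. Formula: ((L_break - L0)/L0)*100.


Formula: Elongation (%) = ((L_break - L0) / L0) * 100
Step 1: Extension = 520 - 450 = 70 mm
Step 2: Elongation = (70 / 450) * 100
Step 3: Elongation = 0.155556 * 100 = 15.5556% ≈ 15.6%

15.6%


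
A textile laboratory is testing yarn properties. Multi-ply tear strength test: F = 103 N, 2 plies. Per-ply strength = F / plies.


Formula: Per-ply strength = Total force / Number of plies
Per-ply = 103 N / 2
Per-ply = 51.5 N

51.5 N


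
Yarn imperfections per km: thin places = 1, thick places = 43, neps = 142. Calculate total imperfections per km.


Formula: Total = thin places + thick places + neps
Total = 1 + 43 + 142
Total = 186 imperfections/km

186 imperfections/km


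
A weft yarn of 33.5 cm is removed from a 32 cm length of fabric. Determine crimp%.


Formula: Crimp% = ((L_yarn - L_fabric) / L_fabric) * 100
Step 1: Extension = 33.5 - 32 = 1.5 cm
Step 2: Crimp% = (1.5 / 32) * 100
Step 3: Crimp% = 0.046875 * 100 = 4.6875% ≈ 4.7%

4.7%


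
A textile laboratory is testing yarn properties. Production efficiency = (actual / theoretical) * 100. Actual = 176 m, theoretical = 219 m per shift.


Formula: Efficiency% = (Actual output / Theoretical output) * 100
Efficiency% = (176 / 219) * 100
Efficiency% = 0.803653 * 100 = 80.3653% ≈ 80.4%

80.4%


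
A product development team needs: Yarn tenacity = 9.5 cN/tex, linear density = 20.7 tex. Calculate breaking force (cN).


Formula: Breaking force = Tenacity * Linear density
F = 9.5 cN/tex * 20.7 tex
F = 196.65 cN

196.65 cN


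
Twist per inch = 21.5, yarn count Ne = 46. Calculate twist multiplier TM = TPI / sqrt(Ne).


Formula: TM = TPI / sqrt(Ne)
Step 1: sqrt(Ne) = sqrt(46) = 6.7823
Step 2: TM = 21.5 / 6.7823 = 3.17

3.17 TM


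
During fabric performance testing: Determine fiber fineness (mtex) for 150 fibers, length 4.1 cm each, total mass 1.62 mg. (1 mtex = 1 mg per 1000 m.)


Formula: fineness (mtex) = mass (mg) / total length (km) = (mass_mg / total_length_m) * 1000
Step 1: Convert fiber length: 4.1 cm = 0.041 m
Step 2: Total fiber length = 150 * 0.041 = 6.15 m
Step 3: Linear density = 1.62 mg / 6.15 m = 0.2634 mg/m
Step 4: fineness = 0.2634 * 1000 = 263.4 mtex

263.4 mtex


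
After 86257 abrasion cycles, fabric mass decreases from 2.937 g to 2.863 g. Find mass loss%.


Formula: Mass loss% = ((m_before - m_after) / m_before) * 100
Step 1: Mass loss = 2.937 - 2.863 = 0.074 g
Step 2: Ratio = 0.074 / 2.937 = 0.0251958
Step 3: Mass loss% = 0.0251958 * 100 = 2.51958% ≈ 2.52%

2.52%


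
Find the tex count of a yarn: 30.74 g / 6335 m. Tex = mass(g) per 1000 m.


Formula: Tex = (mass_g / length_m) * 1000
Substituting: Tex = (30.74 / 6335) * 1000
Intermediate: 30.74 / 6335 = 0.00485241 g/m
Tex = 0.00485241 * 1000 = 4.85 tex

4.85 tex


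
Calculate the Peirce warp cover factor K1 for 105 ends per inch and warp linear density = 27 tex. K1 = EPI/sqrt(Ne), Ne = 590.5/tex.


Formula: K1 = EPI / sqrt(Ne), with Ne = 590.5 / tex_warp
Step 1: Ne = 590.5 / 27 = 21.87
Step 2: sqrt(Ne) = sqrt(21.87) = 4.6765
Step 3: K1 = 105 / 4.6765 = 22.5

22.5


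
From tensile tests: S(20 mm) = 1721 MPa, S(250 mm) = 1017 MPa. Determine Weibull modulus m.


Formula: m = ln(L1/L2) / ln(S2/S1)
Step 1: ln(L1/L2) = ln(20/250) = -2.52573
Step 2: S2/S1 = 1017/1721 = 0.59094
Step 3: ln(S2/S1) = ln(0.59094) = -0.52604
Step 4: m = -2.52573 / -0.52604 = 4.80

4.80 (Weibull m)


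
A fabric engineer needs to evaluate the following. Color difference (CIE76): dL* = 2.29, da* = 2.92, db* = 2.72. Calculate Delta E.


Formula: Delta E = sqrt(dL*^2 + da*^2 + db*^2)
Step 1: dL*^2 = 2.29^2 = 5.2441
Step 2: da*^2 = 2.92^2 = 8.5264
Step 3: db*^2 = 2.72^2 = 7.3984
Step 4: Sum = 5.2441 + 8.5264 + 7.3984 = 21.1689
Step 5: Delta E = sqrt(21.1689) = 4.6

4.6 Delta E


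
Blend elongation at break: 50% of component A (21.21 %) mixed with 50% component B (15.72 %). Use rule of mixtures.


Formula: Blend property = (fraction_A * property_A) + (fraction_B * property_B)
Step 1: Contribution A = 50/100 * 21.21 % = 10.605 %
Step 2: Contribution B = 50/100 * 15.72 % = 7.86 %
Step 3: Blend elongation at break = 10.605 + 7.86 = 18.465 %

18.465 %


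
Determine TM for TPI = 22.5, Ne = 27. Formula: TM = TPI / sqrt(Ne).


Formula: TM = TPI / sqrt(Ne)
Step 1: sqrt(Ne) = sqrt(27) = 5.1962
Step 2: TM = 22.5 / 5.1962 = 4.33

4.33 TM


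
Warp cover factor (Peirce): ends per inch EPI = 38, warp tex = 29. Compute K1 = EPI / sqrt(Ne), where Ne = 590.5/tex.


Formula: K1 = EPI / sqrt(Ne), with Ne = 590.5 / tex_warp
Step 1: Ne = 590.5 / 29 = 20.362
Step 2: sqrt(Ne) = sqrt(20.362) = 4.5124
Step 3: K1 = 38 / 4.5124 = 8.4

8.4


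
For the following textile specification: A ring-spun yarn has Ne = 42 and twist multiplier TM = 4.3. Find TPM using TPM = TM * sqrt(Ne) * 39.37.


Formula: TPM = TM * sqrt(Ne) * 39.37
Step 1: sqrt(Ne) = sqrt(42) = 6.4807
Step 2: TM * sqrt(Ne) = 4.3 * 6.4807 = 27.867
Step 3: TPM = 27.867 * 39.37 = 1097 twists/m

1097 twists/m


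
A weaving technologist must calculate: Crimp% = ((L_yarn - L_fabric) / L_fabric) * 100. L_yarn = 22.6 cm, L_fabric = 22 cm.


Formula: Crimp% = ((L_yarn - L_fabric) / L_fabric) * 100
Step 1: Extension = 22.6 - 22 = 0.6 cm
Step 2: Crimp% = (0.6 / 22) * 100
Step 3: Crimp% = 0.027273 * 100 = 2.7273% ≈ 2.7%

2.7%


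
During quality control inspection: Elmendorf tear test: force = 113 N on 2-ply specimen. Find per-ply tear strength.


Formula: Per-ply strength = Total force / Number of plies
Per-ply = 113 N / 2
Per-ply = 56.5 N

56.5 N


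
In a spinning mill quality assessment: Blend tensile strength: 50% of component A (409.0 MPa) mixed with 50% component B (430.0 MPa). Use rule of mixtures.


Formula: Blend property = (fraction_A * property_A) + (fraction_B * property_B)
Step 1: Contribution A = 50/100 * 409.0 MPa = 204.5 MPa
Step 2: Contribution B = 50/100 * 430.0 MPa = 215.0 MPa
Step 3: Blend tensile strength = 204.5 + 215.0 = 419.5 MPa

419.5 MPa


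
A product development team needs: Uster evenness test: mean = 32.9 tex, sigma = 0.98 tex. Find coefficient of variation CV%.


Formula: CV% = (standard deviation / mean) * 100
Step 1: Ratio = 0.98 / 32.9 = 0.029787
Step 2: CV% = 0.029787 * 100 = 2.9787% ≈ 3.0%

3.0%


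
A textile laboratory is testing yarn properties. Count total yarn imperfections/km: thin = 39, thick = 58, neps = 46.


Formula: Total = thin places + thick places + neps
Total = 39 + 58 + 46
Total = 143 imperfections/km

143 imperfections/km


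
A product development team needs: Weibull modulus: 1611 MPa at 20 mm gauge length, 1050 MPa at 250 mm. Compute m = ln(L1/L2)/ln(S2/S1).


Formula: m = ln(L1/L2) / ln(S2/S1)
Step 1: ln(L1/L2) = ln(20/250) = -2.52573
Step 2: S2/S1 = 1050/1611 = 0.65177
Step 3: ln(S2/S1) = ln(0.65177) = -0.42806
Step 4: m = -2.52573 / -0.42806 = 5.90

5.90 (Weibull m)


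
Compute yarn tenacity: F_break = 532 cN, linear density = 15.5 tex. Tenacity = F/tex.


Formula: Tenacity = Breaking force / Linear density
Tenacity = 532 cN / 15.5 tex
Tenacity = 34.32 cN/tex

34.32 cN/tex


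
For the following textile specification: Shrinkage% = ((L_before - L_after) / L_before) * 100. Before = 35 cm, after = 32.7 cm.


Formula: Shrinkage% = ((L_before - L_after) / L_before) * 100
Step 1: Shrinkage = 35 - 32.7 = 2.3 cm
Step 2: Shrinkage% = (2.3 / 35) * 100
Step 3: Shrinkage% = 0.065714 * 100 = 6.5714% ≈ 6.6%

6.6%


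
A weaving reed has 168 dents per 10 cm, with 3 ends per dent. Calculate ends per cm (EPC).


Formula: EPC = (dents per 10 cm * ends per dent) / 10
Step 1: Total ends per 10 cm = 168 * 3 = 504
Step 2: EPC = 504 / 10 = 50.4 ends/cm

50.4 ends/cm


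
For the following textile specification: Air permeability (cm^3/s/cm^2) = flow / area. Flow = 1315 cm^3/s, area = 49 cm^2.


Formula: Air Permeability = Airflow / Test Area
AP = 1315 cm^3/s / 49 cm^2
AP = 26.8 cm^3/s/cm^2

26.8 cm^3/s/cm^2


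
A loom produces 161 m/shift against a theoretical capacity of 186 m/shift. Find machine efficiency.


Formula: Efficiency% = (Actual output / Theoretical output) * 100
Efficiency% = (161 / 186) * 100
Efficiency% = 0.865591 * 100 = 86.5591% ≈ 86.6%

86.6%


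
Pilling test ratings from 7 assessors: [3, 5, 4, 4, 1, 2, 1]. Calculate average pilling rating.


Formula: Mean = sum / count
Sum = 3 + 5 + 4 + 4 + 1 + 2 + 1 = 20
Mean = 20 / 7 = 2.9

2.9


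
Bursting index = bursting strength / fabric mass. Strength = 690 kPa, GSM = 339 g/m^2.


Formula: Bursting Index = Bursting Strength / Fabric GSM
BI = 690 kPa / 339 g/m^2
BI = 2.035 kPa/(g/m^2)

2.035 kPa/(g/m^2)


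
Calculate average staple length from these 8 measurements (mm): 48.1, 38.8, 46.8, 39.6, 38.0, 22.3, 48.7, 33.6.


Formula: Mean = sum of lengths / count
Sum = 48.1 + 38.8 + 46.8 + 39.6 + 38.0 + 22.3 + 48.7 + 33.6
Sum = 315.9 mm
Mean = 315.9 / 8 = 39.49 mm

39.49 mm


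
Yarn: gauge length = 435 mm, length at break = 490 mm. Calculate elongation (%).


Formula: Elongation (%) = ((L_break - L0) / L0) * 100
Step 1: Extension = 490 - 435 = 55 mm
Step 2: Elongation = (55 / 435) * 100
Step 3: Elongation = 0.126437 * 100 = 12.6437% ≈ 12.6%

12.6%


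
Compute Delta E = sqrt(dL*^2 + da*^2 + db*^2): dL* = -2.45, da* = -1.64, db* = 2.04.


Formula: Delta E = sqrt(dL*^2 + da*^2 + db*^2)
Step 1: dL*^2 = (-2.45)^2 = 6.0025
Step 2: da*^2 = (-1.64)^2 = 2.6896
Step 3: db*^2 = 2.04^2 = 4.1616
Step 4: Sum = 6.0025 + 2.6896 + 4.1616 = 12.8537
Step 5: Delta E = sqrt(12.8537) = 3.59

3.59 Delta E


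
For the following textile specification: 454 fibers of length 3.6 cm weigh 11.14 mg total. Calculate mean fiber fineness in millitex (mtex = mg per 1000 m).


Formula: fineness (mtex) = mass (mg) / total length (km) = (mass_mg / total_length_m) * 1000
Step 1: Convert fiber length: 3.6 cm = 0.036 m
Step 2: Total fiber length = 454 * 0.036 = 16.344 m
Step 3: Linear density = 11.14 mg / 16.344 m = 0.6816 mg/m
Step 4: fineness = 0.6816 * 1000 = 681.6 mtex

681.6 mtex


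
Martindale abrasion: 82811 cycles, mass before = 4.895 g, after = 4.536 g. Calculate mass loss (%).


Formula: Mass loss% = ((m_before - m_after) / m_before) * 100
Step 1: Mass loss = 4.895 - 4.536 = 0.359 g
Step 2: Ratio = 0.359 / 4.895 = 0.0733401
Step 3: Mass loss% = 0.0733401 * 100 = 7.33401% ≈ 7.33%

7.33%


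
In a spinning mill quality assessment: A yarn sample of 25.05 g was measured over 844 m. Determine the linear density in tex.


Formula: Tex = (mass_g / length_m) * 1000
Substituting: Tex = (25.05 / 844) * 1000
Intermediate: 25.05 / 844 = 0.02968009 g/m
Tex = 0.02968009 * 1000 = 29.68 tex

29.68 tex


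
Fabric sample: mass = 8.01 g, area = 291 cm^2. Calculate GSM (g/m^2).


Formula: GSM = mass_g / area_m2
Step 1: Convert area: 291 cm^2 = 291 / 10000 = 0.0291 m^2
Step 2: GSM = 8.01 g / 0.0291 m^2 = 275.3 g/m^2

275.3 g/m^2


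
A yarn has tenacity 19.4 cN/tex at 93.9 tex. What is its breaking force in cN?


Formula: Breaking force = Tenacity * Linear density
F = 19.4 cN/tex * 93.9 tex
F = 1821.66 cN

1821.66 cN


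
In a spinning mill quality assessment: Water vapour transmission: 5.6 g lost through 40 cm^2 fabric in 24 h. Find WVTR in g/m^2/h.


Formula: WVTR = mass_loss / (area * time)
Step 1: Convert area: 40 cm^2 = 0.004 m^2
Step 2: WVTR = 5.6 g / (0.004 m^2 * 24 h)
Step 3: WVTR = 5.6 / 0.096 = 58.3 g/m^2/h

58.3 g/m^2/h


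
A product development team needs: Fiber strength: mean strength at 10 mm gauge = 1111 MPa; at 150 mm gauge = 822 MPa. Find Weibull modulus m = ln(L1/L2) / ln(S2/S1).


Formula: m = ln(L1/L2) / ln(S2/S1)
Step 1: ln(L1/L2) = ln(10/150) = -2.70805
Step 2: S2/S1 = 822/1111 = 0.73987
Step 3: ln(S2/S1) = ln(0.73987) = -0.30128
Step 4: m = -2.70805 / -0.30128 = 8.99

8.99 (Weibull m)


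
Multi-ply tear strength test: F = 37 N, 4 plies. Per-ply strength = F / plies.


Formula: Per-ply strength = Total force / Number of plies
Per-ply = 37 N / 4
Per-ply = 9.25 N

9.25 N


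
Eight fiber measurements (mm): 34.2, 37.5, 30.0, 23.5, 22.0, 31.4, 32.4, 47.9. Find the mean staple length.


Formula: Mean = sum of lengths / count
Sum = 34.2 + 37.5 + 30.0 + 23.5 + 22.0 + 31.4 + 32.4 + 47.9
Sum = 258.9 mm
Mean = 258.9 / 8 = 32.36 mm

32.36 mm


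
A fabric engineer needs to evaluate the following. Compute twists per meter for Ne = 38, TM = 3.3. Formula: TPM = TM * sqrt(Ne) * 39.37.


Formula: TPM = TM * sqrt(Ne) * 39.37
Step 1: sqrt(Ne) = sqrt(38) = 6.1644
Step 2: TM * sqrt(Ne) = 3.3 * 6.1644 = 20.3425
Step 3: TPM = 20.3425 * 39.37 = 801 twists/m

801 twists/m


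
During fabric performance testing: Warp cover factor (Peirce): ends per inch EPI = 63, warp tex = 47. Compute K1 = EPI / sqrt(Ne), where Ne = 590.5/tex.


Formula: K1 = EPI / sqrt(Ne), with Ne = 590.5 / tex_warp
Step 1: Ne = 590.5 / 47 = 12.564
Step 2: sqrt(Ne) = sqrt(12.564) = 3.5446
Step 3: K1 = 63 / 3.5446 = 17.8

17.8


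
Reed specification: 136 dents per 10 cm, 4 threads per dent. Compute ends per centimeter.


Formula: EPC = (dents per 10 cm * ends per dent) / 10
Step 1: Total ends per 10 cm = 136 * 4 = 544
Step 2: EPC = 544 / 10 = 54.4 ends/cm

54.4 ends/cm


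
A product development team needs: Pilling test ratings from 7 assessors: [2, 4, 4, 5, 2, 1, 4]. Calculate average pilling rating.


Formula: Mean = sum / count
Sum = 2 + 4 + 4 + 5 + 2 + 1 + 4 = 22
Mean = 22 / 7 = 3.1

3.1


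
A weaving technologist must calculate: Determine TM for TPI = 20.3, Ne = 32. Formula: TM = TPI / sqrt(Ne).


Formula: TM = TPI / sqrt(Ne)
Step 1: sqrt(Ne) = sqrt(32) = 5.6569
Step 2: TM = 20.3 / 5.6569 = 3.59

3.59 TM


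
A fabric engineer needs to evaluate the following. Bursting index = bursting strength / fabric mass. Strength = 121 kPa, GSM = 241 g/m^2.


Formula: Bursting Index = Bursting Strength / Fabric GSM
BI = 121 kPa / 241 g/m^2
BI = 0.502 kPa/(g/m^2)

0.502 kPa/(g/m^2)


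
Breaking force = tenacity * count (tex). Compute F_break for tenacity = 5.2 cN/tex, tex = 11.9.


Formula: Breaking force = Tenacity * Linear density
F = 5.2 cN/tex * 11.9 tex
F = 61.88 cN

61.88 cN


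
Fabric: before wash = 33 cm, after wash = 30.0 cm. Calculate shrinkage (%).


Formula: Shrinkage% = ((L_before - L_after) / L_before) * 100
Step 1: Shrinkage = 33 - 30.0 = 3.0 cm
Step 2: Shrinkage% = (3.0 / 33) * 100
Step 3: Shrinkage% = 0.090909 * 100 = 9.0909% ≈ 9.1%

9.1%


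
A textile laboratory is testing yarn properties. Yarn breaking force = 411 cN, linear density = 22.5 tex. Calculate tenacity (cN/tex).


Formula: Tenacity = Breaking force / Linear density
Tenacity = 411 cN / 22.5 tex
Tenacity = 18.27 cN/tex

18.27 cN/tex


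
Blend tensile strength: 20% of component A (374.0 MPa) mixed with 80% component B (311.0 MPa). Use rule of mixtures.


Formula: Blend property = (fraction_A * property_A) + (fraction_B * property_B)
Step 1: Contribution A = 20/100 * 374.0 MPa = 74.8 MPa
Step 2: Contribution B = 80/100 * 311.0 MPa = 248.8 MPa
Step 3: Blend tensile strength = 74.8 + 248.8 = 323.6 MPa

323.6 MPa


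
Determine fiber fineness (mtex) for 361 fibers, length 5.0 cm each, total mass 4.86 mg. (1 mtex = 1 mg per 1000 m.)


Formula: fineness (mtex) = mass (mg) / total length (km) = (mass_mg / total_length_m) * 1000
Step 1: Convert fiber length: 5.0 cm = 0.05 m
Step 2: Total fiber length = 361 * 0.05 = 18.05 m
Step 3: Linear density = 4.86 mg / 18.05 m = 0.2693 mg/m
Step 4: fineness = 0.2693 * 1000 = 269.3 mtex

269.3 mtex


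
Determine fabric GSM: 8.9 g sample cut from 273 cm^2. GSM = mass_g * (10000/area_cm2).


Formula: GSM = mass_g / area_m2
Step 1: Convert area: 273 cm^2 = 273 / 10000 = 0.0273 m^2
Step 2: GSM = 8.9 g / 0.0273 m^2 = 326.0 g/m^2

326.0 g/m^2


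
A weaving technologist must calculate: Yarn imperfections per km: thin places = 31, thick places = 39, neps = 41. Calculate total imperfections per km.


Formula: Total = thin places + thick places + neps
Total = 31 + 39 + 41
Total = 111 imperfections/km

111 imperfections/km


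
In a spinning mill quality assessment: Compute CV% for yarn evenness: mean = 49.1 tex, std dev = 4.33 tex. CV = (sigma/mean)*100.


Formula: CV% = (standard deviation / mean) * 100
Step 1: Ratio = 4.33 / 49.1 = 0.088187
Step 2: CV% = 0.088187 * 100 = 8.8187% ≈ 8.8%

8.8%


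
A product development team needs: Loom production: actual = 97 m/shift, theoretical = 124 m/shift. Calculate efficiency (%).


Formula: Efficiency% = (Actual output / Theoretical output) * 100
Efficiency% = (97 / 124) * 100
Efficiency% = 0.782258 * 100 = 78.2258% ≈ 78.2%

78.2%


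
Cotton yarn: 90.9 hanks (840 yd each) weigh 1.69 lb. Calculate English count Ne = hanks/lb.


Formula: Ne = hanks / mass_lb
Substituting: Ne = 90.9 / 1.69
Ne = 53.8

53.8 Ne


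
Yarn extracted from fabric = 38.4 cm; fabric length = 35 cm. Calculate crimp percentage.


Formula: Crimp% = ((L_yarn - L_fabric) / L_fabric) * 100
Step 1: Extension = 38.4 - 35 = 3.4 cm
Step 2: Crimp% = (3.4 / 35) * 100
Step 3: Crimp% = 0.097143 * 100 = 9.7143% ≈ 9.7%

9.7%


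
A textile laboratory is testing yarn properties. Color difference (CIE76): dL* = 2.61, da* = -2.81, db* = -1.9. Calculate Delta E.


Formula: Delta E = sqrt(dL*^2 + da*^2 + db*^2)
Step 1: dL*^2 = 2.61^2 = 6.8121
Step 2: da*^2 = (-2.81)^2 = 7.8961
Step 3: db*^2 = (-1.9)^2 = 3.61
Step 4: Sum = 6.8121 + 7.8961 + 3.61 = 18.3182
Step 5: Delta E = sqrt(18.3182) = 4.28

4.28 Delta E


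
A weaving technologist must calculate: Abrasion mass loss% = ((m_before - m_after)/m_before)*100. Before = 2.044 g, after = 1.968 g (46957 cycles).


Formula: Mass loss% = ((m_before - m_after) / m_before) * 100
Step 1: Mass loss = 2.044 - 1.968 = 0.076 g
Step 2: Ratio = 0.076 / 2.044 = 0.037182
Step 3: Mass loss% = 0.037182 * 100 = 3.7182% ≈ 3.72%

3.72%


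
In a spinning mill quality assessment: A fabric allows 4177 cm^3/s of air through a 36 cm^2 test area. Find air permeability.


Formula: Air Permeability = Airflow / Test Area
AP = 4177 cm^3/s / 36 cm^2
AP = 116.0 cm^3/s/cm^2

116.0 cm^3/s/cm^2


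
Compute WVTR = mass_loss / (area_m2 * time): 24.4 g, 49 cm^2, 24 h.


Formula: WVTR = mass_loss / (area * time)
Step 1: Convert area: 49 cm^2 = 0.0049 m^2
Step 2: WVTR = 24.4 g / (0.0049 m^2 * 24 h)
Step 3: WVTR = 24.4 / 0.1176 = 207.5 g/m^2/h

207.5 g/m^2/h


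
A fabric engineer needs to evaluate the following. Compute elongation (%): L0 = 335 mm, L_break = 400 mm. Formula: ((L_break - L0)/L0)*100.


Formula: Elongation (%) = ((L_break - L0) / L0) * 100
Step 1: Extension = 400 - 335 = 65 mm
Step 2: Elongation = (65 / 335) * 100
Step 3: Elongation = 0.19403 * 100 = 19.403% ≈ 19.4%

19.4%


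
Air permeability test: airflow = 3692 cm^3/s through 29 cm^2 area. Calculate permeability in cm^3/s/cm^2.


Formula: Air Permeability = Airflow / Test Area
AP = 3692 cm^3/s / 29 cm^2
AP = 127.3 cm^3/s/cm^2

127.3 cm^3/s/cm^2


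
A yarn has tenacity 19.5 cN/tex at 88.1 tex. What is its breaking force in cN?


Formula: Breaking force = Tenacity * Linear density
F = 19.5 cN/tex * 88.1 tex
F = 1717.95 cN

1717.95 cN


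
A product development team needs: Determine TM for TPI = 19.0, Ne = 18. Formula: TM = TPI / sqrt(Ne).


Formula: TM = TPI / sqrt(Ne)
Step 1: sqrt(Ne) = sqrt(18) = 4.2426
Step 2: TM = 19.0 / 4.2426 = 4.48

4.48 TM


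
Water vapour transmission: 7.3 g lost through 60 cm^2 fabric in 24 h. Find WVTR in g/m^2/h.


Formula: WVTR = mass_loss / (area * time)
Step 1: Convert area: 60 cm^2 = 0.006 m^2
Step 2: WVTR = 7.3 g / (0.006 m^2 * 24 h)
Step 3: WVTR = 7.3 / 0.144 = 50.7 g/m^2/h

50.7 g/m^2/h


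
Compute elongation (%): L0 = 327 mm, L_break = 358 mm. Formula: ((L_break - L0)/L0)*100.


Formula: Elongation (%) = ((L_break - L0) / L0) * 100
Step 1: Extension = 358 - 327 = 31 mm
Step 2: Elongation = (31 / 327) * 100
Step 3: Elongation = 0.094801 * 100 = 9.4801% ≈ 9.5%

9.5%


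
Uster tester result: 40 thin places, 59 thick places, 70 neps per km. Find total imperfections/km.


Formula: Total = thin places + thick places + neps
Total = 40 + 59 + 70
Total = 169 imperfections/km

169 imperfections/km


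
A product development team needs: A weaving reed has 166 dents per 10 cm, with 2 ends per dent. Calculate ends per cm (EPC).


Formula: EPC = (dents per 10 cm * ends per dent) / 10
Step 1: Total ends per 10 cm = 166 * 2 = 332
Step 2: EPC = 332 / 10 = 33.2 ends/cm

33.2 ends/cm


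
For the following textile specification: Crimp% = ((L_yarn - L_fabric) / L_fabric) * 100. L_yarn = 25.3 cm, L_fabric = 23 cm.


Formula: Crimp% = ((L_yarn - L_fabric) / L_fabric) * 100
Step 1: Extension = 25.3 - 23 = 2.3 cm
Step 2: Crimp% = (2.3 / 23) * 100
Step 3: Crimp% = 0.1 * 100 = 10.0%

10.0%


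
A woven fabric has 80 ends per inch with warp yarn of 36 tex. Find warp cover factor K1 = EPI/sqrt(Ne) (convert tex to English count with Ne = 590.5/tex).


Formula: K1 = EPI / sqrt(Ne), with Ne = 590.5 / tex_warp
Step 1: Ne = 590.5 / 36 = 16.403
Step 2: sqrt(Ne) = sqrt(16.403) = 4.0501
Step 3: K1 = 80 / 4.0501 = 19.8

19.8


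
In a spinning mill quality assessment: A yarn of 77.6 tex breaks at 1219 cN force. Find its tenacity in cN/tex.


Formula: Tenacity = Breaking force / Linear density
Tenacity = 1219 cN / 77.6 tex
Tenacity = 15.71 cN/tex

15.71 cN/tex


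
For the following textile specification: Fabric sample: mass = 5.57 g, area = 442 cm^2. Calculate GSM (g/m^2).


Formula: GSM = mass_g / area_m2
Step 1: Convert area: 442 cm^2 = 442 / 10000 = 0.0442 m^2
Step 2: GSM = 5.57 g / 0.0442 m^2 = 126.0 g/m^2

126.0 g/m^2


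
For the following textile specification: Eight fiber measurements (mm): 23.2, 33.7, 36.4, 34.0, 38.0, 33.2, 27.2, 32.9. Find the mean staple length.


Formula: Mean = sum of lengths / count
Sum = 23.2 + 33.7 + 36.4 + 34.0 + 38.0 + 33.2 + 27.2 + 32.9
Sum = 258.6 mm
Mean = 258.6 / 8 = 32.33 mm

32.33 mm


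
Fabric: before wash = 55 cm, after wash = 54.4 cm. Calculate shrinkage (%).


Formula: Shrinkage% = ((L_before - L_after) / L_before) * 100
Step 1: Shrinkage = 55 - 54.4 = 0.6 cm
Step 2: Shrinkage% = (0.6 / 55) * 100
Step 3: Shrinkage% = 0.010909 * 100 = 1.0909% ≈ 1.1%

1.1%


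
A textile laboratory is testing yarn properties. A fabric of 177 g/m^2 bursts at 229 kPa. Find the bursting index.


Formula: Bursting Index = Bursting Strength / Fabric GSM
BI = 229 kPa / 177 g/m^2
BI = 1.294 kPa/(g/m^2)

1.294 kPa/(g/m^2)


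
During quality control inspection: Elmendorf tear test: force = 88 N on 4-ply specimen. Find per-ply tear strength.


Formula: Per-ply strength = Total force / Number of plies
Per-ply = 88 N / 4
Per-ply = 22 N

22 N


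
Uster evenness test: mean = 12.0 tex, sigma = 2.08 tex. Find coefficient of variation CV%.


Formula: CV% = (standard deviation / mean) * 100
Step 1: Ratio = 2.08 / 12.0 = 0.173333
Step 2: CV% = 0.173333 * 100 = 17.3333% ≈ 17.3%

17.3%


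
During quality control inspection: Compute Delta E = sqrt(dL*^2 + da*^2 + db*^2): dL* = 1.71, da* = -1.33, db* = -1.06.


Formula: Delta E = sqrt(dL*^2 + da*^2 + db*^2)
Step 1: dL*^2 = 1.71^2 = 2.9241
Step 2: da*^2 = (-1.33)^2 = 1.7689
Step 3: db*^2 = (-1.06)^2 = 1.1236
Step 4: Sum = 2.9241 + 1.7689 + 1.1236 = 5.8166
Step 5: Delta E = sqrt(5.8166) = 2.41

2.41 Delta E


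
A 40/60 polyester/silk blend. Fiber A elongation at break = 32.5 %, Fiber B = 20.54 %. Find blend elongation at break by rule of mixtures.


Formula: Blend property = (fraction_A * property_A) + (fraction_B * property_B)
Step 1: Contribution A = 40/100 * 32.5 % = 13.0 %
Step 2: Contribution B = 60/100 * 20.54 % = 12.324 %
Step 3: Blend elongation at break = 13.0 + 12.324 = 25.324 %

25.324 %


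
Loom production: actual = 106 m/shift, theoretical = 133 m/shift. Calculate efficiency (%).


Formula: Efficiency% = (Actual output / Theoretical output) * 100
Efficiency% = (106 / 133) * 100
Efficiency% = 0.796992 * 100 = 79.6992% ≈ 79.7%

79.7%


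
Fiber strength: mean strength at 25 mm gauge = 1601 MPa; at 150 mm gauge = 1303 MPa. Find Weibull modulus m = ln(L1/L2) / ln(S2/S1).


Formula: m = ln(L1/L2) / ln(S2/S1)
Step 1: ln(L1/L2) = ln(25/150) = -1.79176
Step 2: S2/S1 = 1303/1601 = 0.81387
Step 3: ln(S2/S1) = ln(0.81387) = -0.20595
Step 4: m = -1.79176 / -0.20595 = 8.70

8.70 (Weibull m)


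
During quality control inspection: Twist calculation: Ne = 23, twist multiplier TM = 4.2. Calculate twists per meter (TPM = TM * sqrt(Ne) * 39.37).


Formula: TPM = TM * sqrt(Ne) * 39.37
Step 1: sqrt(Ne) = sqrt(23) = 4.7958
Step 2: TM * sqrt(Ne) = 4.2 * 4.7958 = 20.1424
Step 3: TPM = 20.1424 * 39.37 = 793 twists/m

793 twists/m


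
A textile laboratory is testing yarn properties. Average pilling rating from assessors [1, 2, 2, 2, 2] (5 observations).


Formula: Mean = sum / count
Sum = 1 + 2 + 2 + 2 + 2 = 9
Mean = 9 / 5 = 1.8

1.8


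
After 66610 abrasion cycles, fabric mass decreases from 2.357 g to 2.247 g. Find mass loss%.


Formula: Mass loss% = ((m_before - m_after) / m_before) * 100
Step 1: Mass loss = 2.357 - 2.247 = 0.11 g
Step 2: Ratio = 0.11 / 2.357 = 0.0466695
Step 3: Mass loss% = 0.0466695 * 100 = 4.66695% ≈ 4.67%

4.67%


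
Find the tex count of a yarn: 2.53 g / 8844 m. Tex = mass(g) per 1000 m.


Formula: Tex = (mass_g / length_m) * 1000
Substituting: Tex = (2.53 / 8844) * 1000
Intermediate: 2.53 / 8844 = 0.00028607 g/m
Tex = 0.00028607 * 1000 = 0.29 tex

0.29 tex


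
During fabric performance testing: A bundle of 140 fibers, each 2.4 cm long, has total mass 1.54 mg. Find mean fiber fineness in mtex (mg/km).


Formula: fineness (mtex) = mass (mg) / total length (km) = (mass_mg / total_length_m) * 1000
Step 1: Convert fiber length: 2.4 cm = 0.024 m
Step 2: Total fiber length = 140 * 0.024 = 3.36 m
Step 3: Linear density = 1.54 mg / 3.36 m = 0.4583 mg/m
Step 4: fineness = 0.4583 * 1000 = 458.3 mtex

458.3 mtex


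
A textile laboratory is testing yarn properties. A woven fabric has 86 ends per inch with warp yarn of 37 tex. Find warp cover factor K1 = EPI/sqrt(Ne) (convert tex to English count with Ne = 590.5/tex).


Formula: K1 = EPI / sqrt(Ne), with Ne = 590.5 / tex_warp
Step 1: Ne = 590.5 / 37 = 15.959
Step 2: sqrt(Ne) = sqrt(15.959) = 3.9949
Step 3: K1 = 86 / 3.9949 = 21.5

21.5


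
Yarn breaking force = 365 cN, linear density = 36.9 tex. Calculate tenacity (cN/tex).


Formula: Tenacity = Breaking force / Linear density
Tenacity = 365 cN / 36.9 tex
Tenacity = 9.89 cN/tex

9.89 cN/tex


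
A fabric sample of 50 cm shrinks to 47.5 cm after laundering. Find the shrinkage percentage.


Formula: Shrinkage% = ((L_before - L_after) / L_before) * 100
Step 1: Shrinkage = 50 - 47.5 = 2.5 cm
Step 2: Shrinkage% = (2.5 / 50) * 100
Step 3: Shrinkage% = 0.05 * 100 = 5.0%

5.0%


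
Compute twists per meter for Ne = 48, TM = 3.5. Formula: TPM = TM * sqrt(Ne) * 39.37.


Formula: TPM = TM * sqrt(Ne) * 39.37
Step 1: sqrt(Ne) = sqrt(48) = 6.9282
Step 2: TM * sqrt(Ne) = 3.5 * 6.9282 = 24.2487
Step 3: TPM = 24.2487 * 39.37 = 955 twists/m

955 twists/m


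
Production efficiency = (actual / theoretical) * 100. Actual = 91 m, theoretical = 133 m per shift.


Formula: Efficiency% = (Actual output / Theoretical output) * 100
Efficiency% = (91 / 133) * 100
Efficiency% = 0.684211 * 100 = 68.4211% ≈ 68.4%

68.4%


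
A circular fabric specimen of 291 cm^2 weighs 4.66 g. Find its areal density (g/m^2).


Formula: GSM = mass_g / area_m2
Step 1: Convert area: 291 cm^2 = 291 / 10000 = 0.0291 m^2
Step 2: GSM = 4.66 g / 0.0291 m^2 = 160.1 g/m^2

160.1 g/m^2


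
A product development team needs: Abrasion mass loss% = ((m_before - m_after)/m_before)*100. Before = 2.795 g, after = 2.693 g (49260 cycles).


Formula: Mass loss% = ((m_before - m_after) / m_before) * 100
Step 1: Mass loss = 2.795 - 2.693 = 0.102 g
Step 2: Ratio = 0.102 / 2.795 = 0.0364937
Step 3: Mass loss% = 0.0364937 * 100 = 3.64937% ≈ 3.65%

3.65%


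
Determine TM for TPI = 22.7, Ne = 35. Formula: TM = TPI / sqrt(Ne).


Formula: TM = TPI / sqrt(Ne)
Step 1: sqrt(Ne) = sqrt(35) = 5.9161
Step 2: TM = 22.7 / 5.9161 = 3.84

3.84 TM


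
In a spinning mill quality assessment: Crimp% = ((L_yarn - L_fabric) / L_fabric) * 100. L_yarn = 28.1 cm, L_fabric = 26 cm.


Formula: Crimp% = ((L_yarn - L_fabric) / L_fabric) * 100
Step 1: Extension = 28.1 - 26 = 2.1 cm
Step 2: Crimp% = (2.1 / 26) * 100
Step 3: Crimp% = 0.080769 * 100 = 8.0769% ≈ 8.1%

8.1%


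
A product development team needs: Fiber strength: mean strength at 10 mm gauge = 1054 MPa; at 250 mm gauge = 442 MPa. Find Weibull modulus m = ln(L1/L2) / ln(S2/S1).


Formula: m = ln(L1/L2) / ln(S2/S1)
Step 1: ln(L1/L2) = ln(10/250) = -3.21888
Step 2: S2/S1 = 442/1054 = 0.41935
Step 3: ln(S2/S1) = ln(0.41935) = -0.86905
Step 4: m = -3.21888 / -0.86905 = 3.70

3.70 (Weibull m)


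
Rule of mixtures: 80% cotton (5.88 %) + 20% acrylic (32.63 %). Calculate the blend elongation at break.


Formula: Blend property = (fraction_A * property_A) + (fraction_B * property_B)
Step 1: Contribution A = 80/100 * 5.88 % = 4.704 %
Step 2: Contribution B = 20/100 * 32.63 % = 6.526 %
Step 3: Blend elongation at break = 4.704 + 6.526 = 11.23 %

11.23 %


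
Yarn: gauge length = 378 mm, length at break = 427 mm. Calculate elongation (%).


Formula: Elongation (%) = ((L_break - L0) / L0) * 100
Step 1: Extension = 427 - 378 = 49 mm
Step 2: Elongation = (49 / 378) * 100
Step 3: Elongation = 0.12963 * 100 = 12.963% ≈ 13.0%

13.0%


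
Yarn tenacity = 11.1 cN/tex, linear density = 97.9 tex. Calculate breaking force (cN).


Formula: Breaking force = Tenacity * Linear density
F = 11.1 cN/tex * 97.9 tex
F = 1086.69 cN

1086.69 cN


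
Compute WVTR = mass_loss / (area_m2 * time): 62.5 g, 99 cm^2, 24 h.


Formula: WVTR = mass_loss / (area * time)
Step 1: Convert area: 99 cm^2 = 0.0099 m^2
Step 2: WVTR = 62.5 g / (0.0099 m^2 * 24 h)
Step 3: WVTR = 62.5 / 0.2376 = 263.0 g/m^2/h

263.0 g/m^2/h


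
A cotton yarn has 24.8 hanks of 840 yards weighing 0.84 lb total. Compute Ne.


Formula: Ne = hanks / mass_lb
Substituting: Ne = 24.8 / 0.84
Ne = 29.5

29.5 Ne


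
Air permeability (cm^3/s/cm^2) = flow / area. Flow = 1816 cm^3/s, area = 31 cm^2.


Formula: Air Permeability = Airflow / Test Area
AP = 1816 cm^3/s / 31 cm^2
AP = 58.6 cm^3/s/cm^2

58.6 cm^3/s/cm^2


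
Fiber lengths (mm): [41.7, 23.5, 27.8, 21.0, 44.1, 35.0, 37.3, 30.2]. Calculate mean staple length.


Formula: Mean = sum of lengths / count
Sum = 41.7 + 23.5 + 27.8 + 21.0 + 44.1 + 35.0 + 37.3 + 30.2
Sum = 260.6 mm
Mean = 260.6 / 8 = 32.58 mm

32.58 mm


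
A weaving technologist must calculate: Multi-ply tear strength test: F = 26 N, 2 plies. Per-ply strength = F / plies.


Formula: Per-ply strength = Total force / Number of plies
Per-ply = 26 N / 2
Per-ply = 13 N

13 N


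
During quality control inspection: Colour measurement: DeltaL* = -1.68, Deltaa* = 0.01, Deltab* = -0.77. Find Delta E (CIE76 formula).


Formula: Delta E = sqrt(dL*^2 + da*^2 + db*^2)
Step 1: dL*^2 = (-1.68)^2 = 2.8224
Step 2: da*^2 = 0.01^2 = 0.0001
Step 3: db*^2 = (-0.77)^2 = 0.5929
Step 4: Sum = 2.8224 + 0.0001 + 0.5929 = 3.4154
Step 5: Delta E = sqrt(3.4154) = 1.85

1.85 Delta E


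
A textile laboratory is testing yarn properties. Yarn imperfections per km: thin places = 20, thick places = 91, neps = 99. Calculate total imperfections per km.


Formula: Total = thin places + thick places + neps
Total = 20 + 91 + 99
Total = 210 imperfections/km

210 imperfections/km


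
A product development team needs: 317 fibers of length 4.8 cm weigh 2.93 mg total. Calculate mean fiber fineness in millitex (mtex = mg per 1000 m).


Formula: fineness (mtex) = mass (mg) / total length (km) = (mass_mg / total_length_m) * 1000
Step 1: Convert fiber length: 4.8 cm = 0.048 m
Step 2: Total fiber length = 317 * 0.048 = 15.216 m
Step 3: Linear density = 2.93 mg / 15.216 m = 0.1926 mg/m
Step 4: fineness = 0.1926 * 1000 = 192.6 mtex

192.6 mtex


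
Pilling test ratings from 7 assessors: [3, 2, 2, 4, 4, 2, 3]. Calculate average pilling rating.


Formula: Mean = sum / count
Sum = 3 + 2 + 2 + 4 + 4 + 2 + 3 = 20
Mean = 20 / 7 = 2.9

2.9


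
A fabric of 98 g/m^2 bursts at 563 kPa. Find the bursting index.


Formula: Bursting Index = Bursting Strength / Fabric GSM
BI = 563 kPa / 98 g/m^2
BI = 5.745 kPa/(g/m^2)

5.745 kPa/(g/m^2)


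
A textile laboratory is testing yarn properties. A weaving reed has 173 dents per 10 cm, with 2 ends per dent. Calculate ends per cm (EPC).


Formula: EPC = (dents per 10 cm * ends per dent) / 10
Step 1: Total ends per 10 cm = 173 * 2 = 346
Step 2: EPC = 346 / 10 = 34.6 ends/cm

34.6 ends/cm


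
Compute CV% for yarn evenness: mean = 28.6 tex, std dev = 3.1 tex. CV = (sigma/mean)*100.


Formula: CV% = (standard deviation / mean) * 100
Step 1: Ratio = 3.1 / 28.6 = 0.108392
Step 2: CV% = 0.108392 * 100 = 10.8392% ≈ 10.8%

10.8%


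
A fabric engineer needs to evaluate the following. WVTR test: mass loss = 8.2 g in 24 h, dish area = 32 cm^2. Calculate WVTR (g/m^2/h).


Formula: WVTR = mass_loss / (area * time)
Step 1: Convert area: 32 cm^2 = 0.0032 m^2
Step 2: WVTR = 8.2 g / (0.0032 m^2 * 24 h)
Step 3: WVTR = 8.2 / 0.0768 = 106.8 g/m^2/h

106.8 g/m^2/h


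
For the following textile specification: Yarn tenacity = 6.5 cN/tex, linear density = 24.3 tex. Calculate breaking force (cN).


Formula: Breaking force = Tenacity * Linear density
F = 6.5 cN/tex * 24.3 tex
F = 157.95 cN

157.95 cN


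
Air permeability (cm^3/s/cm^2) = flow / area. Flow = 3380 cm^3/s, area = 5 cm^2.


Formula: Air Permeability = Airflow / Test Area
AP = 3380 cm^3/s / 5 cm^2
AP = 676.0 cm^3/s/cm^2

676.0 cm^3/s/cm^2


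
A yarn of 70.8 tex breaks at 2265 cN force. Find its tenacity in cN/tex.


Formula: Tenacity = Breaking force / Linear density
Tenacity = 2265 cN / 70.8 tex
Tenacity = 31.99 cN/tex

31.99 cN/tex


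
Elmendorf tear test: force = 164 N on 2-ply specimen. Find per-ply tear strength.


Formula: Per-ply strength = Total force / Number of plies
Per-ply = 164 N / 2
Per-ply = 82 N

82 N


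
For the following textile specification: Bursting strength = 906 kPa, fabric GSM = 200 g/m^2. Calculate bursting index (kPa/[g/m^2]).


Formula: Bursting Index = Bursting Strength / Fabric GSM
BI = 906 kPa / 200 g/m^2
BI = 4.530 kPa/(g/m^2)

4.530 kPa/(g/m^2)


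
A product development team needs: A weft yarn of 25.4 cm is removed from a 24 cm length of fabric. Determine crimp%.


Formula: Crimp% = ((L_yarn - L_fabric) / L_fabric) * 100
Step 1: Extension = 25.4 - 24 = 1.4 cm
Step 2: Crimp% = (1.4 / 24) * 100
Step 3: Crimp% = 0.058333 * 100 = 5.8333% ≈ 5.8%

5.8%


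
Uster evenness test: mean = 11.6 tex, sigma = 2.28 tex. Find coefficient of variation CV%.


Formula: CV% = (standard deviation / mean) * 100
Step 1: Ratio = 2.28 / 11.6 = 0.196552
Step 2: CV% = 0.196552 * 100 = 19.6552% ≈ 19.7%

19.7%


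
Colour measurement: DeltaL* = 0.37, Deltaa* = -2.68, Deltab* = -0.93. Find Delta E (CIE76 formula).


Formula: Delta E = sqrt(dL*^2 + da*^2 + db*^2)
Step 1: dL*^2 = 0.37^2 = 0.1369
Step 2: da*^2 = (-2.68)^2 = 7.1824
Step 3: db*^2 = (-0.93)^2 = 0.8649
Step 4: Sum = 0.1369 + 7.1824 + 0.8649 = 8.1842
Step 5: Delta E = sqrt(8.1842) = 2.86

2.86 Delta E


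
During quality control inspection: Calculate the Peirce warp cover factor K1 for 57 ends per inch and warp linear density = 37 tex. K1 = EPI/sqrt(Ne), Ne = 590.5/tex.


Formula: K1 = EPI / sqrt(Ne), with Ne = 590.5 / tex_warp
Step 1: Ne = 590.5 / 37 = 15.959
Step 2: sqrt(Ne) = sqrt(15.959) = 3.9949
Step 3: K1 = 57 / 3.9949 = 14.3

14.3


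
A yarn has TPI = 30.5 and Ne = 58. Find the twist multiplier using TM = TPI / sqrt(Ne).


Formula: TM = TPI / sqrt(Ne)
Step 1: sqrt(Ne) = sqrt(58) = 7.6158
Step 2: TM = 30.5 / 7.6158 = 4.00

4.00 TM


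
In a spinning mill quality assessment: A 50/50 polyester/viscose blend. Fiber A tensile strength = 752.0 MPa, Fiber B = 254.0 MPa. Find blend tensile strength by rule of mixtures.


Formula: Blend property = (fraction_A * property_A) + (fraction_B * property_B)
Step 1: Contribution A = 50/100 * 752.0 MPa = 376.0 MPa
Step 2: Contribution B = 50/100 * 254.0 MPa = 127.0 MPa
Step 3: Blend tensile strength = 376.0 + 127.0 = 503.0 MPa

503.0 MPa


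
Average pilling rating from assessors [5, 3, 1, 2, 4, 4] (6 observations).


Formula: Mean = sum / count
Sum = 5 + 3 + 1 + 2 + 4 + 4 = 19
Mean = 19 / 6 = 3.2

3.2


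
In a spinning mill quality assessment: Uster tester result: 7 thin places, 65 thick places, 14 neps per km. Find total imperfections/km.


Formula: Total = thin places + thick places + neps
Total = 7 + 65 + 14
Total = 86 imperfections/km

86 imperfections/km
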